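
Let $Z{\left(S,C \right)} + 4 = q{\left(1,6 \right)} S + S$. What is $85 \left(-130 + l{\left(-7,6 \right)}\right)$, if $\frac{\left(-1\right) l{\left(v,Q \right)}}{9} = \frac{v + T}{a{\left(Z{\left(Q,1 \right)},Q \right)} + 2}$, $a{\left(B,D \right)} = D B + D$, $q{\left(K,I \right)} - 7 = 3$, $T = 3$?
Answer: $- \frac{209797}{19} \approx -11042.0$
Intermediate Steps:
$q{\left(K,I \right)} = 10$ ($q{\left(K,I \right)} = 7 + 3 = 10$)
$Z{\left(S,C \right)} = -4 + 11 S$ ($Z{\left(S,C \right)} = -4 + \left(10 S + S\right) = -4 + 11 S$)
$a{\left(B,D \right)} = D + B D$ ($a{\left(B,D \right)} = B D + D = D + B D$)
$l{\left(v,Q \right)} = - \frac{9 \left(3 + v\right)}{2 + Q \left(-3 + 11 Q\right)}$ ($l{\left(v,Q \right)} = - 9 \frac{v + 3}{Q \left(1 + \left(-4 + 11 Q\right)\right) + 2} = - 9 \frac{3 + v}{Q \left(-3 + 11 Q\right) + 2} = - 9 \frac{3 + v}{2 + Q \left(-3 + 11 Q\right)} = - \frac{9 \left(3 + v\right)}{2 + Q \left(-3 + 11 Q\right)}$)
$85 \left(-130 + l{\left(-7,6 \right)}\right) = 85 \left(-130 + \frac{9 \left(-3 - -7\right)}{2 + 6 \left(-3 + 11 \cdot 6\right)}\right) = 85 \left(-130 + \frac{9 \left(-3 + 7\right)}{2 + 6 \left(-3 + 66\right)}\right) = 85 \left(-130 + 9 \frac{1}{2 + 6 \cdot 63} \cdot 4\right) = 85 \left(-130 + 9 \frac{1}{2 + 378} \cdot 4\right) = 85 \left(-130 + 9 \cdot \frac{1}{380} \cdot 4\right) = 85 \left(-130 + \frac{9}{95}\right) = 85 \left(- \frac{12341}{95}\right) = - \frac{209797}{19}$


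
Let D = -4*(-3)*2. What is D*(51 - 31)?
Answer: 480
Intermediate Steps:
D = 24 (D = 12*2 = 24)
D*(51 - 31) = 24*(51 - 31) = 24*20 = 480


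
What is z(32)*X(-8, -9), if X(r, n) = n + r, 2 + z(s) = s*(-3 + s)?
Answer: -15742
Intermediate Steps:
z(s) = -2 + s*(-3 + s)
z(32)*X(-8, -9) = (-2 + 32² - 3*32)*(-9 - 8) = (-2 + 1024 - 96)*(-17) = 926*(-17) = -15742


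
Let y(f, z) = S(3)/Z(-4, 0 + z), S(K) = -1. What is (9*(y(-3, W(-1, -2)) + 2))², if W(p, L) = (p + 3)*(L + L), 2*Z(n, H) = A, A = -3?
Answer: 576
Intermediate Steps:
Z(n, H) = -3/2 (Z(n, H) = (½)*(-3) = -3/2)
W(p, L) = 2*L*(3 + p) (W(p, L) = (3 + p)*(2*L) = 2*L*(3 + p))
y(f, z) = ⅔ (y(f, z) = -1/(-3/2) = -1*(-⅔) = ⅔)
(9*(y(-3, W(-1, -2)) + 2))² = (9*(⅔ + 2))² = (9*(8/3))² = 24² = 576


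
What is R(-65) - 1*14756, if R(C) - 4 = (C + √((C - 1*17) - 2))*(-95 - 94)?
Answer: -2467 - 378*I*√21 ≈ -2467.0 - 1732.2*I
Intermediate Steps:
R(C) = 4 - 189*C - 189*√(-19 + C) (R(C) = 4 + (C + √((C - 1*17) - 2))*(-95 - 94) = 4 + (C + √((C - 17) - 2))*(-189) = 4 + (C + √((-17 + C) - 2))*(-189) = 4 + (C + √(-19 + C))*(-189) = 4 + (-189*C - 189*√(-19 + C)) = 4 - 189*C - 189*√(-19 + C))
R(-65) - 1*14756 = (4 - 189*(-65) - 189*√(-19 - 65)) - 1*14756 = (4 + 12285 - 378*I*√21) - 14756 = (12289 - 378*I*√21) - 14756 = -2467 - 378*I*√21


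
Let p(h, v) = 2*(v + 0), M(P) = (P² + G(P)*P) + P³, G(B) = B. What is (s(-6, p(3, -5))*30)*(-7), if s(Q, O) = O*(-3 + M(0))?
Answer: -6300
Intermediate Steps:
M(P) = P³ + 2*P² (M(P) = (P² + P*P) + P³ = (P² + P²) + P³ = 2*P² + P³ = P³ + 2*P²)
p(h, v) = 2*v
s(Q, O) = -3*O (s(Q, O) = O*(-3 + 0²*(2 + 0)) = O*(-3 + 0*2) = O*(-3 + 0) = O*(-3) = -3*O)
(s(-6, p(3, -5))*30)*(-7) = (-6*(-5)*30)*(-7) = (-3*(-10)*30)*(-7) = (30*30)*(-7) = 900*(-7) = -6300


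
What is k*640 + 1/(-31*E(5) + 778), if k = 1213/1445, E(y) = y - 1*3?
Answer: 111169313/206924 ≈ 537.25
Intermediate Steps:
E(y) = -3 + y (E(y) = y - 3 = -3 + y)
k = 1213/1445 (k = 1213*(1/1445) = 1213/1445 ≈ 0.83945)
k*640 + 1/(-31*E(5) + 778) = (1213/1445)*640 + 1/(-31*(-3 + 5) + 778) = 155264/289 + 1/(-31*2 + 778) = 155264/289 + 1/(-62 + 778) = 155264/289 + 1/716 = 111169313/206924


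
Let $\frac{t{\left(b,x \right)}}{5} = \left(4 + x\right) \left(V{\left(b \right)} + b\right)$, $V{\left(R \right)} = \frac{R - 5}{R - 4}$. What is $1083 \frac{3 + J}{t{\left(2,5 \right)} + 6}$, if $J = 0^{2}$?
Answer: $\frac{2166}{109} \approx 19.872$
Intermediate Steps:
$J = 0$
$V{\left(R \right)} = \frac{-5 + R}{-4 + R}$
$t{\left(b,x \right)} = 5 \left(4 + x\right) \left(b + \frac{-5 + b}{-4 + b}\right)$ ($t{\left(b,x \right)} = 5 \left(4 + x\right) \left(\frac{-5 + b}{-4 + b} + b\right) = 5 \left(4 + x\right) \left(b + \frac{-5 + b}{-4 + b}\right)$)
$1083 \frac{3 + J}{t{\left(2,5 \right)} + 6} = 1083 \frac{3 + 0}{\frac{5 \left(-20 + 4 \cdot 2 + 5 \left(-5 + 2\right) + 2 \left(-4 + 2\right) \left(4 + 5\right)\right)}{-4 + 2} + 6} = 1083 \frac{3}{\frac{5 \left(-20 + 8 + 5 \left(-3\right) + 2 \left(-2\right) 9\right)}{-2} + 6} = 1083 \frac{3}{5 \left(- \frac{1}{2}\right) \left(-20 + 8 - 15 - 36\right) + 6} = 1083 \frac{3}{5 \left(- \frac{1}{2}\right) \left(-63\right) + 6} = 1083 \frac{3}{\frac{315}{2} + 6} = 1083 \frac{3}{\frac{327}{2}} = 1083 \cdot 3 \cdot \frac{2}{327} = 1083 \cdot \frac{2}{109} = \frac{2166}{109}$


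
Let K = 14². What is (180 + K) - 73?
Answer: 303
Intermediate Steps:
K = 196
(180 + K) - 73 = (180 + 196) - 73 = 376 - 73 = 303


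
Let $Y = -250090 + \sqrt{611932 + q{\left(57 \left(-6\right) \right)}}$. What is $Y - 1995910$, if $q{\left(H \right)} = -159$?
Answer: $-2246000 + \sqrt{611773} \approx -2.2452 \cdot 10^{6}$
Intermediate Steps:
$Y = -250090 + \sqrt{611773}$ ($Y = -250090 + \sqrt{611932 - 159} = -250090 + \sqrt{611773} \approx -2.4931 \cdot 10^{5}$)
$Y - 1995910 = \left(-250090 + \sqrt{611773}\right) - 1995910 = -2246000 + \sqrt{611773}$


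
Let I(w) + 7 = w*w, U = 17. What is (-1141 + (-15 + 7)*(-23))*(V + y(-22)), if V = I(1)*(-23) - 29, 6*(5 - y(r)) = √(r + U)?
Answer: -109098 + 319*I*√5/2 ≈ -1.091e+5 + 356.65*I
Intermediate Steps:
I(w) = -7 + w² (I(w) = -7 + w*w = -7 + w²)
y(r) = 5 - √(17 + r)/6 (y(r) = 5 - √(r + 17)/6 = 5 - √(17 + r)/6)
V = 109 (V = (-7 + 1²)*(-23) - 29 = (-7 + 1)*(-23) - 29 = -6*(-23) - 29 = 138 - 29 = 109)
(-1141 + (-15 + 7)*(-23))*(V + y(-22)) = (-1141 + (-15 + 7)*(-23))*(109 + (5 - √(17 - 22)/6)) = (-1141 - 8*(-23))*(109 + (5 - I*√5/6)) = (-1141 + 184)*(109 + (5 - I*√5/6)) = -957*(109 + (5 - I*√5/6)) = -957*(114 - I*√5/6) = -109098 + 319*I*√5/2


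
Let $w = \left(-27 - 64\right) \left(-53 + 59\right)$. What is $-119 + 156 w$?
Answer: $-85295$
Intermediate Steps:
$w = -546$ ($w = \left(-91\right) 6 = -546$)
$-119 + 156 w = -119 + 156 \left(-546\right) = -119 - 85176 = -85295$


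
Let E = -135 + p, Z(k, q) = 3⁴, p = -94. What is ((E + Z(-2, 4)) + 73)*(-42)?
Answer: 3150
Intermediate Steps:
Z(k, q) = 81
E = -229 (E = -135 - 94 = -229)
((E + Z(-2, 4)) + 73)*(-42) = ((-229 + 81) + 73)*(-42) = (-148 + 73)*(-42) = -75*(-42) = 3150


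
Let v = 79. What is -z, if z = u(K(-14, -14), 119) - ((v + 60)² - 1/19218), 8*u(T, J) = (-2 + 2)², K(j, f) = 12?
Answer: 371310977/19218 ≈ 19321.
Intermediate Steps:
u(T, J) = 0 (u(T, J) = (-2 + 2)²/8 = (⅛)*0² = (⅛)*0 = 0)
z = -371310977/19218 (z = 0 - ((79 + 60)² - 1/19218) = 0 - (139² - 1*1/19218) = 0 - (19321 - 1/19218) = 0 - 1*371310977/19218 = 0 - 371310977/19218 = -371310977/19218 ≈ -19321.)
-z = -1*(-371310977/19218) = 371310977/19218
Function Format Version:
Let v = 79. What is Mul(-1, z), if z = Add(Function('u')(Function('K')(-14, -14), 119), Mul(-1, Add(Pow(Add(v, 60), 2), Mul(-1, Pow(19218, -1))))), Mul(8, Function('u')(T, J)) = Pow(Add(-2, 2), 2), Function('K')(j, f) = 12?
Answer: Rational(371310977, 19218) ≈ 19321.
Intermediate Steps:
Function('u')(T, J) = 0 (Function('u')(T, J) = Mul(Rational(1, 8), Pow(Add(-2, 2), 2)) = Mul(Rational(1, 8), Pow(0, 2)) = Mul(Rational(1, 8), 0) = 0)
z = Rational(-371310977, 19218) (z = Add(0, Mul(-1, Add(Pow(Add(79, 60), 2), Mul(-1, Pow(19218, -1))))) = Add(0, Mul(-1, Add(Pow(139, 2), Mul(-1, Rational(1, 19218))))) = Add(0, Mul(-1, Add(19321, Rational(-1, 19218)))) = Add(0, Mul(-1, Rational(371310977, 19218))) = Add(0, Rational(-371310977, 19218)) = Rational(-371310977, 19218) ≈ -19321.)
Mul(-1, z) = Mul(-1, Rational(-371310977, 19218)) = Rational(371310977, 19218)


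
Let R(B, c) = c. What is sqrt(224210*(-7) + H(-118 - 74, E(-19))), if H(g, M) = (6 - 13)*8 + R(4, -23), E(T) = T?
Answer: I*sqrt(1569549) ≈ 1252.8*I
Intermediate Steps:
H(g, M) = -79 (H(g, M) = (6 - 13)*8 - 23 = -7*8 - 23 = -56 - 23 = -79)
sqrt(224210*(-7) + H(-118 - 74, E(-19))) = sqrt(224210*(-7) - 79) = sqrt(-1569470 - 79) = sqrt(-1569549) = I*sqrt(1569549)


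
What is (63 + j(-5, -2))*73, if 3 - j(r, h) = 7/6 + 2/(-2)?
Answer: 28835/6 ≈ 4805.8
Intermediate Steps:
j(r, h) = 17/6 (j(r, h) = 3 - (7/6 + 2/(-2)) = 3 - (7*(1/6) + 2*(-1/2)) = 3 - (7/6 - 1) = 3 - 1*1/6 = 3 - 1/6 = 17/6)
(63 + j(-5, -2))*73 = (63 + 17/6)*73 = (395/6)*73 = 28835/6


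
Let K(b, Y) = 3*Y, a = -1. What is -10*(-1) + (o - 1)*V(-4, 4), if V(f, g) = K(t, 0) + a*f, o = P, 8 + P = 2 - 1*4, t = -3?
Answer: -34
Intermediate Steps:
P = -10 (P = -8 + (2 - 1*4) = -8 + (2 - 4) = -8 - 2 = -10)
o = -10
V(f, g) = -f (V(f, g) = 3*0 - f = 0 - f = -f)
-10*(-1) + (o - 1)*V(-4, 4) = -10*(-1) + (-10 - 1)*(-1*(-4)) = 10 - 11*4 = 10 - 44 = -34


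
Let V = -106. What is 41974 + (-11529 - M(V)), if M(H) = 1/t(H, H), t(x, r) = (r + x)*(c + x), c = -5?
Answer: 716431739/23532 ≈ 30445.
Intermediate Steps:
t(x, r) = (-5 + x)*(r + x) (t(x, r) = (r + x)*(-5 + x) = (-5 + x)*(r + x))
M(H) = 1/(-10*H + 2*H²) (M(H) = 1/(H² - 5*H - 5*H + H*H) = 1/(H² - 5*H - 5*H + H²) = 1/(-10*H + 2*H²))
41974 + (-11529 - M(V)) = 41974 + (-11529 - 1/(2*(-106)*(-5 - 106))) = 41974 + (-11529 - (-1)/(2*106*(-111))) = 41974 + (-11529 - (-1)*(-1)/(2*106*111)) = 41974 + (-11529 - 1*1/23532) = 41974 + (-11529 - 1/23532) = 41974 - 271300429/23532 = 716431739/23532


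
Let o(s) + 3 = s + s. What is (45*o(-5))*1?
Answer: -585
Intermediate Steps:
o(s) = -3 + 2*s (o(s) = -3 + (s + s) = -3 + 2*s)
(45*o(-5))*1 = (45*(-3 + 2*(-5)))*1 = (45*(-3 - 10))*1 = (45*(-13))*1 = -585*1 = -585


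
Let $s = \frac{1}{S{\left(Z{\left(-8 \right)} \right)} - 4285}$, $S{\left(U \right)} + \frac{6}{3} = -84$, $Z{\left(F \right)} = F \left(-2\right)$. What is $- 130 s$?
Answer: $\frac{130}{4371} \approx 0.029741$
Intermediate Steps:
$Z{\left(F \right)} = - 2 F$
$S{\left(U \right)} = -86$ ($S{\left(U \right)} = -2 - 84 = -86$)
$s = - \frac{1}{4371}$ ($s = \frac{1}{-86 - 4285} = \frac{1}{-4371} = - \frac{1}{4371} \approx -0.00022878$)
$- 130 s = \left(-130\right) \left(- \frac{1}{4371}\right) = \frac{130}{4371}$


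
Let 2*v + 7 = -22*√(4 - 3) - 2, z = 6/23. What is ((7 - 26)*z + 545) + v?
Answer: 24129/46 ≈ 524.54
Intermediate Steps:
z = 6/23 (z = 6*(1/23) = 6/23 ≈ 0.26087)
v = -31/2 (v = -7/2 + (-22*√(4 - 3) - 2)/2 = -7/2 + (-22*√1 - 2)/2 = -7/2 + (-22*1 - 2)/2 = -7/2 + (-22 - 2)/2 = -7/2 + (½)*(-24) = -7/2 - 12 = -31/2 ≈ -15.500)
((7 - 26)*z + 545) + v = ((7 - 26)*(6/23) + 545) - 31/2 = (-19*6/23 + 545) - 31/2 = (-114/23 + 545) - 31/2 = 12421/23 - 31/2 = 24129/46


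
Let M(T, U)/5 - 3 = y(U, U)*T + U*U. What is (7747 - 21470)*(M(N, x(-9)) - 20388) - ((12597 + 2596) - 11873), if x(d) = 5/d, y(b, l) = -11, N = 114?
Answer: 29613388714/81 ≈ 3.6560e+8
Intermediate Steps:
M(T, U) = 15 - 55*T + 5*U**2 (M(T, U) = 15 + 5*(-11*T + U*U) = 15 + 5*(-11*T + U**2) = 15 + 5*(U**2 - 11*T) = 15 + (-55*T + 5*U**2) = 15 - 55*T + 5*U**2)
(7747 - 21470)*(M(N, x(-9)) - 20388) - ((12597 + 2596) - 11873) = (7747 - 21470)*((15 - 55*114 + 5*(5/(-9))**2) - 20388) - ((12597 + 2596) - 11873) = -13723*((15 - 6270 + 5*(5*(-1/9))**2) - 20388) - (15193 - 11873) = -13723*((15 - 6270 + 5*(-5/9)**2) - 20388) - 1*3320 = -13723*((15 - 6270 + 5*(25/81)) - 20388) - 3320 = -13723*((15 - 6270 + 125/81) - 20388) - 3320 = -13723*(-506530/81 - 20388) - 3320 = -13723*(-2157958/81) - 3320 = 29613657634/81 - 3320 = 29613388714/81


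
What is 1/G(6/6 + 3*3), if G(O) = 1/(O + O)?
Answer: 20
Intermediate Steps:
G(O) = 1/(2*O)
1/G(6/6 + 3*3) = 1/(1/(2*(6/6 + 3*3))) = 1/(1/(2*(6*(⅙) + 9))) = 1/(1/(2*(1 + 9))) = 1/((½)/10) = 1/((½)*(⅒)) = 1/(1/20) = 20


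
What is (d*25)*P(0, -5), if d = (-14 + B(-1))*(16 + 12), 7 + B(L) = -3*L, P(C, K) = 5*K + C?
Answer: 315000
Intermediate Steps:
P(C, K) = C + 5*K
B(L) = -7 - 3*L
d = -504 (d = (-14 + (-7 - 3*(-1)))*(16 + 12) = (-14 + (-7 + 3))*28 = (-14 - 4)*28 = -18*28 = -504)
(d*25)*P(0, -5) = (-504*25)*(0 + 5*(-5)) = -12600*(0 - 25) = -12600*(-25) = 315000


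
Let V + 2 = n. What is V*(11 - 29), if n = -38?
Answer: 720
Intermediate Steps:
V = -40 (V = -2 - 38 = -40)
V*(11 - 29) = -40*(11 - 29) = -40*(-18) = 720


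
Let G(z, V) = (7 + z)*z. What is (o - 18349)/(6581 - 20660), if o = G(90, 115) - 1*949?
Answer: 10568/14079 ≈ 0.75062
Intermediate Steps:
G(z, V) = z*(7 + z)
o = 7781 (o = 90*(7 + 90) - 1*949 = 90*97 - 949 = 8730 - 949 = 7781)
(o - 18349)/(6581 - 20660) = (7781 - 18349)/(6581 - 20660) = -10568/(-14079) = -10568*(-1/14079) = 10568/14079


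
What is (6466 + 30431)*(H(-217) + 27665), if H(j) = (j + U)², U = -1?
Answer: 2774248533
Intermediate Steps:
H(j) = (-1 + j)² (H(j) = (j - 1)² = (-1 + j)²)
(6466 + 30431)*(H(-217) + 27665) = (6466 + 30431)*((-1 - 217)² + 27665) = 36897*((-218)² + 27665) = 36897*(47524 + 27665) = 36897*75189 = 2774248533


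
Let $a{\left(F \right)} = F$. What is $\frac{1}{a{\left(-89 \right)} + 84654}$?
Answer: $\frac{1}{84565} \approx 1.1825 \cdot 10^{-5}$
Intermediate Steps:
$\frac{1}{a{\left(-89 \right)} + 84654} = \frac{1}{-89 + 84654} = \frac{1}{84565}$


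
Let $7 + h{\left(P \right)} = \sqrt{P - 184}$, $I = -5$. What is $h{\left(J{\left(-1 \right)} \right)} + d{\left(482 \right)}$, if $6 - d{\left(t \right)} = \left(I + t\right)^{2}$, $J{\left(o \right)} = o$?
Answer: $-227530 + i \sqrt{185} \approx -2.2753 \cdot 10^{5} + 13.601 i$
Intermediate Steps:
$h{\left(P \right)} = -7 + \sqrt{-184 + P}$ ($h{\left(P \right)} = -7 + \sqrt{P - 184} = -7 + \sqrt{-184 + P}$)
$d{\left(t \right)} = 6 - \left(-5 + t\right)^{2}$
$h{\left(J{\left(-1 \right)} \right)} + d{\left(482 \right)} = \left(-7 + \sqrt{-184 - 1}\right) + \left(6 - \left(-5 + 482\right)^{2}\right) = \left(-7 + \sqrt{-185}\right) + \left(6 - 477^{2}\right) = \left(-7 + i \sqrt{185}\right) + \left(6 - 227529\right) = \left(-7 + i \sqrt{185}\right) - 227523 = -227530 + i \sqrt{185}$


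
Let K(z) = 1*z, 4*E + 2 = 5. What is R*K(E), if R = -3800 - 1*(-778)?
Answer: -4533/2 ≈ -2266.5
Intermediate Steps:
E = 3/4 (E = -1/2 + (1/4)*5 = -1/2 + 5/4 = 3/4 ≈ 0.75000)
K(z) = z
R = -3022 (R = -3800 + 778 = -3022)
R*K(E) = -3022*3/4 = -4533/2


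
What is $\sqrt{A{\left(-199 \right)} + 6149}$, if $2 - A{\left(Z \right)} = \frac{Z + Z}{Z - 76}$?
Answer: $\frac{3 \sqrt{2066933}}{55} \approx 78.419$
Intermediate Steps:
$A{\left(Z \right)} = 2 - \frac{2 Z}{-76 + Z}$ ($A{\left(Z \right)} = 2 - \frac{Z + Z}{Z - 76} = 2 - \frac{2 Z}{-76 + Z}$)
$\sqrt{A{\left(-199 \right)} + 6149} = \sqrt{- \frac{152}{-76 - 199} + 6149} = \sqrt{- \frac{152}{-275} + 6149} = \sqrt{\left(-152\right) \left(- \frac{1}{275}\right) + 6149} = \sqrt{\frac{152}{275} + 6149} = \sqrt{\frac{1691127}{275}} = \frac{3 \sqrt{2066933}}{55}$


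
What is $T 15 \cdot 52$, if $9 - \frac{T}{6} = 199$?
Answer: $-889200$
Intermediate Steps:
$T = -1140$ ($T = 54 - 1194 = -1140$)
$T 15 \cdot 52 = - 1140 \cdot 15 \cdot 52 = \left(-1140\right) 780 = -889200$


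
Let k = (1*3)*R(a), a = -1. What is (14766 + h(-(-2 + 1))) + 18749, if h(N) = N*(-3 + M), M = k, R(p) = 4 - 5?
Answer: 33509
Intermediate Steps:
R(p) = -1
k = -3 (k = (1*3)*(-1) = 3*(-1) = -3)
M = -3
h(N) = -6*N (h(N) = N*(-3 - 3) = N*(-6) = -6*N)
(14766 + h(-(-2 + 1))) + 18749 = (14766 - (-6)*(-2 + 1)) + 18749 = (14766 - (-6)*(-1)) + 18749 = (14766 - 6*1) + 18749 = (14766 - 6) + 18749 = 14760 + 18749 = 33509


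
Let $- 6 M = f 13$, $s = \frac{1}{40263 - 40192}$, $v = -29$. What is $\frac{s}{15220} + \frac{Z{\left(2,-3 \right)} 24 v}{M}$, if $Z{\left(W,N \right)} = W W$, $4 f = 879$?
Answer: $\frac{24067572449}{4116081580} \approx 5.8472$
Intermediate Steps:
$f = \frac{879}{4}$ ($f = \frac{1}{4} \cdot 879 = \frac{879}{4} \approx 219.75$)
$Z{\left(W,N \right)} = W^{2}$
$s = \frac{1}{71} \approx 0.014085$
$M = - \frac{3809}{8}$ ($M = - \frac{\frac{879}{4} \cdot 13}{6} = \left(- \frac{1}{6}\right) \frac{11427}{4} = - \frac{3809}{8} \approx -476.13$)
$\frac{s}{15220} + \frac{Z{\left(2,-3 \right)} 24 v}{M} = \frac{1}{71 \cdot 15220} + \frac{2^{2} \cdot 24 \left(-29\right)}{- \frac{3809}{8}} = \frac{1}{71} \cdot \frac{1}{15220} + 4 \cdot 24 \left(-29\right) \left(- \frac{8}{3809}\right) = \frac{1}{1080620} + 96 \left(-29\right) \left(- \frac{8}{3809}\right) = \frac{1}{1080620} - - \frac{22272}{3809} = \frac{1}{1080620} + \frac{22272}{3809} = \frac{24067572449}{4116081580}$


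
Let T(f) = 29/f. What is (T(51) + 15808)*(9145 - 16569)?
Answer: -5985503488/51 ≈ -1.1736e+8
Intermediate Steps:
(T(51) + 15808)*(9145 - 16569) = (29/51 + 15808)*(9145 - 16569) = (29*(1/51) + 15808)*(-7424) = (29/51 + 15808)*(-7424) = (806237/51)*(-7424) = -5985503488/51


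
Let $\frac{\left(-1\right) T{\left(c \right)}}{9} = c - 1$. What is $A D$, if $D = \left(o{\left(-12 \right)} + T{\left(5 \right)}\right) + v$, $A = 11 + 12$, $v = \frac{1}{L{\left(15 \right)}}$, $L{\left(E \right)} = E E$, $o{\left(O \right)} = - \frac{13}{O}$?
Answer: $- \frac{722683}{900} \approx -802.98$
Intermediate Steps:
$L{\left(E \right)} = E^{2}$
$T{\left(c \right)} = 9 - 9 c$ ($T{\left(c \right)} = - 9 \left(c - 1\right) = - 9 \left(-1 + c\right) = 9 - 9 c$)
$v = \frac{1}{225}$ ($v = \frac{1}{15^{2}} = \frac{1}{225} \approx 0.0044444$)
$A = 23$
$D = - \frac{31421}{900}$ ($D = \left(- \frac{13}{-12} + \left(9 - 45\right)\right) + \frac{1}{225} = \left(\left(-13\right) \left(- \frac{1}{12}\right) + \left(9 - 45\right)\right) + \frac{1}{225} = \left(\frac{13}{12} - 36\right) + \frac{1}{225} = - \frac{419}{12} + \frac{1}{225} = - \frac{31421}{900} \approx -34.912$)
$A D = 23 \left(- \frac{31421}{900}\right) = - \frac{722683}{900}$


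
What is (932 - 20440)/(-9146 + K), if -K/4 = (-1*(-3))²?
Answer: 9754/4591 ≈ 2.1246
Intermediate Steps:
K = -36 (K = -4*(-1*(-3))² = -4*3² = -4*9 = -36)
(932 - 20440)/(-9146 + K) = (932 - 20440)/(-9146 - 36) = -19508/(-9182) = -19508*(-1/9182) = 9754/4591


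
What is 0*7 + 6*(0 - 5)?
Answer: -30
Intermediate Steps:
0*7 + 6*(0 - 5) = 0 + 6*(-5) = 0 - 30 = -30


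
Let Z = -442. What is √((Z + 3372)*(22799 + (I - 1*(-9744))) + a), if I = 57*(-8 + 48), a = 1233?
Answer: √102032623 ≈ 10101.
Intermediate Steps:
I = 2280 (I = 57*40 = 2280)
√((Z + 3372)*(22799 + (I - 1*(-9744))) + a) = √((-442 + 3372)*(22799 + (2280 - 1*(-9744))) + 1233) = √(2930*(22799 + (2280 + 9744)) + 1233) = √(2930*(22799 + 12024) + 1233) = √(2930*34823 + 1233) = √(102031390 + 1233) = √102032623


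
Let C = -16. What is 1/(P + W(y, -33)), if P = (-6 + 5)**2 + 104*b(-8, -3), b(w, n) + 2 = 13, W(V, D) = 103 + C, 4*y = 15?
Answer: 1/1232 ≈ 0.00081169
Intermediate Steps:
y = 15/4 (y = (1/4)*15 = 15/4 ≈ 3.7500)
W(V, D) = 87 (W(V, D) = 103 - 16 = 87)
b(w, n) = 11 (b(w, n) = -2 + 13 = 11)
P = 1145 (P = (-6 + 5)**2 + 104*11 = (-1)**2 + 1144 = 1 + 1144 = 1145)
1/(P + W(y, -33)) = 1/(1145 + 87) = 1/1232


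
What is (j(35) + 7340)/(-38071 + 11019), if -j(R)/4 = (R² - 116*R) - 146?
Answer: -4816/6763 ≈ -0.71211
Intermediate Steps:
j(R) = 584 - 4*R² + 464*R (j(R) = -4*((R² - 116*R) - 146) = -4*(-146 + R² - 116*R) = 584 - 4*R² + 464*R)
(j(35) + 7340)/(-38071 + 11019) = ((584 - 4*35² + 464*35) + 7340)/(-38071 + 11019) = ((584 - 4*1225 + 16240) + 7340)/(-27052) = ((584 - 4900 + 16240) + 7340)*(-1/27052) = (11924 + 7340)*(-1/27052) = 19264*(-1/27052) = -4816/6763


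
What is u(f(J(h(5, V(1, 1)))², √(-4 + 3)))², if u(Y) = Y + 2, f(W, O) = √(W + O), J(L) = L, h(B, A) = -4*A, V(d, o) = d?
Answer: (2 + √(16 + I))² ≈ 36.008 + 1.4998*I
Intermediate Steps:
f(W, O) = √(O + W)
u(Y) = 2 + Y
u(f(J(h(5, V(1, 1)))², √(-4 + 3)))² = (2 + √(√(-4 + 3) + (-4*1)²))² = (2 + √(√(-1) + (-4)²))² = (2 + √(I + 16))² = (2 + √(16 + I))²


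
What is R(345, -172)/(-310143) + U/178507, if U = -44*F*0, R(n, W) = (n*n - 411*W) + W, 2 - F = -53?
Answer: -189545/310143 ≈ -0.61115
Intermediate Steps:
F = 55 (F = 2 - 1*(-53) = 2 + 53 = 55)
R(n, W) = n**2 - 410*W (R(n, W) = (n**2 - 411*W) + W = n**2 - 410*W)
U = 0 (U = -44*55*0 = -2420*0 = 0)
R(345, -172)/(-310143) + U/178507 = (345**2 - 410*(-172))/(-310143) + 0/178507 = (119025 + 70520)*(-1/310143) + 0*(1/178507) = 189545*(-1/310143) + 0 = -189545/310143 + 0 = -189545/310143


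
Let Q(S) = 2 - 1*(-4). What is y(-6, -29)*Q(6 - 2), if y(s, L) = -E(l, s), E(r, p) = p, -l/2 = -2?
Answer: 36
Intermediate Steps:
l = 4 (l = -2*(-2) = 4)
y(s, L) = -s
Q(S) = 6 (Q(S) = 2 + 4 = 6)
y(-6, -29)*Q(6 - 2) = -1*(-6)*6 = 6*6 = 36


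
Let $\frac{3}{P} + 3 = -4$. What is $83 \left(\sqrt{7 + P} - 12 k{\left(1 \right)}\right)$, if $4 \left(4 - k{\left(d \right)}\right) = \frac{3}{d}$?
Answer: $-3237 + \frac{83 \sqrt{322}}{7} \approx -3024.2$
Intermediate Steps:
$P = - \frac{3}{7}$ ($P = \frac{3}{-3 - 4} = \frac{3}{-7} = 3 \left(- \frac{1}{7}\right) = - \frac{3}{7} \approx -0.42857$)
$k{\left(d \right)} = 4 - \frac{3}{4 d}$ ($k{\left(d \right)} = 4 - \frac{3 \frac{1}{d}}{4} = 4 - \frac{3}{4 d}$)
$83 \left(\sqrt{7 + P} - 12 k{\left(1 \right)}\right) = 83 \left(\sqrt{7 - \frac{3}{7}} - 12 \left(4 - \frac{3}{4 \cdot 1}\right)\right) = 83 \left(\sqrt{\frac{46}{7}} - 12 \left(4 - \frac{3}{4}\right)\right) = 83 \left(\frac{\sqrt{322}}{7} - 12 \left(4 - \frac{3}{4}\right)\right) = 83 \left(\frac{\sqrt{322}}{7} - 39\right) = 83 \left(-39 + \frac{\sqrt{322}}{7}\right) = -3237 + \frac{83 \sqrt{322}}{7}$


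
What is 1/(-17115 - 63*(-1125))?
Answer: 1/53760 ≈ 1.8601e-5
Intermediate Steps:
1/(-17115 - 63*(-1125)) = 1/(-17115 + 70875) = 1/53760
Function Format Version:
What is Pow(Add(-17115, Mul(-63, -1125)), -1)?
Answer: Rational(1, 53760) ≈ 1.8601e-5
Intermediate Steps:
Pow(Add(-17115, Mul(-63, -1125)), -1) = Pow(Add(-17115, 70875), -1) = Pow(53760, -1) = Rational(1, 53760)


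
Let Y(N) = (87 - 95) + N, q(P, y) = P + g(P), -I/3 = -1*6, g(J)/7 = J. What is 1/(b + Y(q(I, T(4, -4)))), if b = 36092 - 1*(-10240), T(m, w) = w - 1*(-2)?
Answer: 1/46468 ≈ 2.1520e-5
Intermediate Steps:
g(J) = 7*J
T(m, w) = 2 + w (T(m, w) = w + 2 = 2 + w)
I = 18 (I = -(-3)*6 = -3*(-6) = 18)
q(P, y) = 8*P (q(P, y) = P + 7*P = 8*P)
Y(N) = -8 + N
b = 46332 (b = 36092 + 10240 = 46332)
1/(b + Y(q(I, T(4, -4)))) = 1/(46332 + (-8 + 8*18)) = 1/(46332 + (-8 + 144)) = 1/(46332 + 136) = 1/46468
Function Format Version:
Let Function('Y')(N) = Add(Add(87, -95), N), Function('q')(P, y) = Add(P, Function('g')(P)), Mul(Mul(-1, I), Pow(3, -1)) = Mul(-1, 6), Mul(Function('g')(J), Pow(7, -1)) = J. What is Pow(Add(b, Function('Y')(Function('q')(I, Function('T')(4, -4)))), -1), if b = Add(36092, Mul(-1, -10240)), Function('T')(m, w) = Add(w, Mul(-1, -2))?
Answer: Rational(1, 46468) ≈ 2.1520e-5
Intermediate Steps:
Function('g')(J) = Mul(7, J)
Function('T')(m, w) = Add(2, w) (Function('T')(m, w) = Add(w, 2) = Add(2, w))
I = 18 (I = Mul(-3, Mul(-1, 6)) = Mul(-3, -6) = 18)
Function('q')(P, y) = Mul(8, P) (Function('q')(P, y) = Add(P, Mul(7, P)) = Mul(8, P))
Function('Y')(N) = Add(-8, N)
b = 46332 (b = Add(36092, 10240) = 46332)
Pow(Add(b, Function('Y')(Function('q')(I, Function('T')(4, -4)))), -1) = Pow(Add(46332, Add(-8, Mul(8, 18))), -1) = Pow(Add(46332, Add(-8, 144)), -1) = Pow(Add(46332, 136), -1) = Pow(46468, -1) = Rational(1, 46468)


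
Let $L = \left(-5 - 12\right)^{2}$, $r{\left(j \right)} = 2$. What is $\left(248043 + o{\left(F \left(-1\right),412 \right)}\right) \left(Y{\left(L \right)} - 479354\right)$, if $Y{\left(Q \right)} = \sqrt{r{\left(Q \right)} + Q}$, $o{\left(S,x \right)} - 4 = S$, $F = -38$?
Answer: $-118920537090 + 248085 \sqrt{291} \approx -1.1892 \cdot 10^{11}$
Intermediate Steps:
$o{\left(S,x \right)} = 4 + S$
$L = 289$ ($L = \left(-17\right)^{2} = 289$)
$Y{\left(Q \right)} = \sqrt{2 + Q}$
$\left(248043 + o{\left(F \left(-1\right),412 \right)}\right) \left(Y{\left(L \right)} - 479354\right) = \left(248043 + \left(4 - -38\right)\right) \left(\sqrt{2 + 289} - 479354\right) = \left(248043 + \left(4 + 38\right)\right) \left(\sqrt{291} - 479354\right) = \left(248043 + 42\right) \left(-479354 + \sqrt{291}\right) = 248085 \left(-479354 + \sqrt{291}\right) = -118920537090 + 248085 \sqrt{291}$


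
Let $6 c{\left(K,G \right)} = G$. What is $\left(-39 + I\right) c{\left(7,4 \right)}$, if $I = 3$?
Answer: $-24$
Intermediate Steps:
$c{\left(K,G \right)} = \frac{G}{6}$
$\left(-39 + I\right) c{\left(7,4 \right)} = \left(-39 + 3\right) \frac{1}{6} \cdot 4 = \left(-36\right) \frac{2}{3} = -24$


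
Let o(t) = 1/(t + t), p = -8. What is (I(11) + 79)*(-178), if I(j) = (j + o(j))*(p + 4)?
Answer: -68174/11 ≈ -6197.6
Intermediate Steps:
o(t) = 1/(2*t)
I(j) = -4*j - 2/j (I(j) = (j + 1/(2*j))*(-8 + 4) = (j + 1/(2*j))*(-4) = -4*j - 2/j)
(I(11) + 79)*(-178) = ((-4*11 - 2/11) + 79)*(-178) = ((-44 - 2*1/11) + 79)*(-178) = ((-44 - 2/11) + 79)*(-178) = (-486/11 + 79)*(-178) = (383/11)*(-178) = -68174/11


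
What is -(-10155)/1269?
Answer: 3385/423 ≈ 8.0024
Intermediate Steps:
-(-10155)/1269 = -15*(-677/1269) = 3385/423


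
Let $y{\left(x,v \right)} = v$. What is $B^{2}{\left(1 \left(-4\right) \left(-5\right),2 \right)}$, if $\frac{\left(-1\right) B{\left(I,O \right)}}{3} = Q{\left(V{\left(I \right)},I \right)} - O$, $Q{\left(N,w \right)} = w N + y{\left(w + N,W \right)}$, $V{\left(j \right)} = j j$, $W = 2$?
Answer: $576000000$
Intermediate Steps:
$V{\left(j \right)} = j^{2}$
$Q{\left(N,w \right)} = 2 + N w$ ($Q{\left(N,w \right)} = w N + 2 = N w + 2 = 2 + N w$)
$B{\left(I,O \right)} = -6 - 3 I^{3} + 3 O$ ($B{\left(I,O \right)} = - 3 \left(\left(2 + I^{2} I\right) - O\right) = - 3 \left(\left(2 + I^{3}\right) - O\right) = - 3 \left(2 + I^{3} - O\right) = -6 - 3 I^{3} + 3 O$)
$B^{2}{\left(1 \left(-4\right) \left(-5\right),2 \right)} = \left(-6 - 3 \left(1 \left(-4\right) \left(-5\right)\right)^{3} + 3 \cdot 2\right)^{2} = \left(-6 - 3 \left(\left(-4\right) \left(-5\right)\right)^{3} + 6\right)^{2} = \left(-6 - 3 \cdot 20^{3} + 6\right)^{2} = \left(-6 - 24000 + 6\right)^{2} = \left(-24000\right)^{2} = 576000000$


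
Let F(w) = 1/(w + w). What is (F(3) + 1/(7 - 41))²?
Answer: 49/2601 ≈ 0.018839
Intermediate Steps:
F(w) = 1/(2*w)
(F(3) + 1/(7 - 41))² = ((½)/3 + 1/(7 - 41))² = ((½)*(⅓) + 1/(-34))² = (⅙ - 1/34)² = (7/51)² = 49/2601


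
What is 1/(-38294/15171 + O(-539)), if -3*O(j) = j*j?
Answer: -15171/1469202991 ≈ -1.0326e-5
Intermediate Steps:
O(j) = -j²/3 (O(j) = -j*j/3 = -j²/3)
1/(-38294/15171 + O(-539)) = 1/(-38294/15171 - ⅓*(-539)²) = 1/(-38294*1/15171 - ⅓*290521) = 1/(-38294/15171 - 290521/3) = 1/(-1469202991/15171) = -15171/1469202991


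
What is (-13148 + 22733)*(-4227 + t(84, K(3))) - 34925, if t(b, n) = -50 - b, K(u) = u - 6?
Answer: -41835110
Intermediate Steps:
K(u) = -6 + u
(-13148 + 22733)*(-4227 + t(84, K(3))) - 34925 = (-13148 + 22733)*(-4227 + (-50 - 1*84)) - 34925 = 9585*(-4227 + (-50 - 84)) - 34925 = 9585*(-4227 - 134) - 34925 = 9585*(-4361) - 34925 = -41800185 - 34925 = -41835110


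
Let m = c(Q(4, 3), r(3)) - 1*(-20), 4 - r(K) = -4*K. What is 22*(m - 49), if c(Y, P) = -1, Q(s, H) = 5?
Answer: -660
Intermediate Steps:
r(K) = 4 + 4*K (r(K) = 4 - (-4)*K = 4 + 4*K)
m = 19 (m = -1 - 1*(-20) = -1 + 20 = 19)
22*(m - 49) = 22*(19 - 49) = 22*(-30) = -660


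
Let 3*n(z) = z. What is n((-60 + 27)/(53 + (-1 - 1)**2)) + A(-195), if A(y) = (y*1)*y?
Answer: 2167414/57 ≈ 38025.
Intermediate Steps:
n(z) = z/3
A(y) = y**2 (A(y) = y*y = y**2)
n((-60 + 27)/(53 + (-1 - 1)**2)) + A(-195) = ((-60 + 27)/(53 + (-1 - 1)**2))/3 + (-195)**2 = (-33/(53 + (-2)**2))/3 + 38025 = (-33/(53 + 4))/3 + 38025 = (-33/57)/3 + 38025 = (-33*1/57)/3 + 38025 = (1/3)*(-11/19) + 38025 = -11/57 + 38025 = 2167414/57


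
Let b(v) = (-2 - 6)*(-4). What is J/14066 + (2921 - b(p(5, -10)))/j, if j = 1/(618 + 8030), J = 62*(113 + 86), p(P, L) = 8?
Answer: 175712984545/7033 ≈ 2.4984e+7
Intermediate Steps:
J = 12338 (J = 62*199 = 12338)
b(v) = 32 (b(v) = -8*(-4) = 32)
j = 1/8648 ≈ 0.00011563
J/14066 + (2921 - b(p(5, -10)))/j = 12338/14066 + (2921 - 1*32)/(1/8648) = 12338*(1/14066) + (2921 - 32)*8648 = 6169/7033 + 2889*8648 = 6169/7033 + 24984072 = 175712984545/7033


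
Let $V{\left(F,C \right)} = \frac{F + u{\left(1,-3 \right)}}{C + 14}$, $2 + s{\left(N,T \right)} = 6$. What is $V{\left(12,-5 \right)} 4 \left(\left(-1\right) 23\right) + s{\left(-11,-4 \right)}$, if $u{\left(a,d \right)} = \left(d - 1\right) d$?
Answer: $- \frac{724}{3} \approx -241.33$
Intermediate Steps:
$u{\left(a,d \right)} = d \left(-1 + d\right)$ ($u{\left(a,d \right)} = \left(-1 + d\right) d = d \left(-1 + d\right)$)
$s{\left(N,T \right)} = 4$ ($s{\left(N,T \right)} = -2 + 6 = 4$)
$V{\left(F,C \right)} = \frac{12 + F}{14 + C}$ ($V{\left(F,C \right)} = \frac{F - 3 \left(-1 - 3\right)}{C + 14} = \frac{F - -12}{14 + C} = \frac{F + 12}{14 + C} = \frac{12 + F}{14 + C}$)
$V{\left(12,-5 \right)} 4 \left(\left(-1\right) 23\right) + s{\left(-11,-4 \right)} = \frac{12 + 12}{14 - 5} \cdot 4 \left(\left(-1\right) 23\right) + 4 = \frac{1}{9} \cdot 24 \cdot 4 \left(-23\right) + 4 = \frac{1}{9} \cdot 24 \left(-92\right) + 4 = \frac{8}{3} \left(-92\right) + 4 = - \frac{736}{3} + 4 = - \frac{724}{3}$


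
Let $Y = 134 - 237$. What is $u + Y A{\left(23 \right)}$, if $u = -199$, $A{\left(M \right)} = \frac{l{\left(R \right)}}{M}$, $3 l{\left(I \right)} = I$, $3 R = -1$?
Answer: $- \frac{41090}{207} \approx -198.5$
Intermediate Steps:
$R = - \frac{1}{3}$ ($R = \frac{1}{3} \left(-1\right) = - \frac{1}{3} \approx -0.33333$)
$l{\left(I \right)} = \frac{I}{3}$
$A{\left(M \right)} = - \frac{1}{9 M}$ ($A{\left(M \right)} = \frac{\frac{1}{3} \left(- \frac{1}{3}\right)}{M} = - \frac{1}{9 M}$)
$Y = -103$ ($Y = 134 - 237 = -103$)
$u + Y A{\left(23 \right)} = -199 - 103 \left(- \frac{1}{9 \cdot 23}\right) = -199 - 103 \left(\left(- \frac{1}{9}\right) \frac{1}{23}\right) = -199 - - \frac{103}{207} = -199 + \frac{103}{207} = - \frac{41090}{207}$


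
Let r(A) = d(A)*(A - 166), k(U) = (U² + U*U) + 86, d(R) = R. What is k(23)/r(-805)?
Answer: 1144/781655 ≈ 0.0014636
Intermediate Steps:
k(U) = 86 + 2*U² (k(U) = (U² + U²) + 86 = 2*U² + 86 = 86 + 2*U²)
r(A) = A*(-166 + A) (r(A) = A*(A - 166) = A*(-166 + A))
k(23)/r(-805) = (86 + 2*23²)/((-805*(-166 - 805))) = (86 + 2*529)/((-805*(-971))) = (86 + 1058)/781655 = 1144*(1/781655) = 1144/781655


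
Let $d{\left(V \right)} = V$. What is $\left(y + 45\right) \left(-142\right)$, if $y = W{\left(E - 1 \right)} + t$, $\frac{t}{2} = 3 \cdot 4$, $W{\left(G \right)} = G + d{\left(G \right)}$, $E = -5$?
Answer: $-8094$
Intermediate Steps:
$W{\left(G \right)} = 2 G$ ($W{\left(G \right)} = G + G = 2 G$)
$t = 24$ ($t = 2 \cdot 3 \cdot 4 = 2 \cdot 12 = 24$)
$y = 12$ ($y = 2 \left(-5 - 1\right) + 24 = 2 \left(-6\right) + 24 = -12 + 24 = 12$)
$\left(y + 45\right) \left(-142\right) = \left(12 + 45\right) \left(-142\right) = 57 \left(-142\right) = -8094$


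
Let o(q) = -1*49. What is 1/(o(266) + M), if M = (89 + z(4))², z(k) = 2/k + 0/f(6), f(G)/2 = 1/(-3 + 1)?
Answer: 4/31845 ≈ 0.00012561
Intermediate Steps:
f(G) = -1 (f(G) = 2/(-3 + 1) = 2/(-2) = 2*(-½) = -1)
o(q) = -49
z(k) = 2/k (z(k) = 2/k + 0/(-1) = 2/k + 0*(-1) = 2/k + 0 = 2/k)
M = 32041/4 (M = (89 + 2/4)² = (89 + 2*(¼))² = (89 + ½)² = (179/2)² = 32041/4 ≈ 8010.3)
1/(o(266) + M) = 1/(-49 + 32041/4) = 1/(31845/4) = 4/31845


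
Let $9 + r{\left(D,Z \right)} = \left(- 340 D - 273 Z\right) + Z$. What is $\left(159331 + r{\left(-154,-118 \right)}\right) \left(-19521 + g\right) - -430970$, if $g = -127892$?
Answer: $-35935615344$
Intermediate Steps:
$r{\left(D,Z \right)} = -9 - 340 D - 272 Z$ ($r{\left(D,Z \right)} = -9 + \left(\left(- 340 D - 273 Z\right) + Z\right) = -9 - \left(272 Z + 340 D\right) = -9 - 340 D - 272 Z$)
$\left(159331 + r{\left(-154,-118 \right)}\right) \left(-19521 + g\right) - -430970 = \left(159331 - -84447\right) \left(-19521 - 127892\right) - -430970 = \left(159331 + \left(-9 + 52360 + 32096\right)\right) \left(-147413\right) + 430970 = \left(159331 + 84447\right) \left(-147413\right) + 430970 = 243778 \left(-147413\right) + 430970 = -35936046314 + 430970 = -35935615344$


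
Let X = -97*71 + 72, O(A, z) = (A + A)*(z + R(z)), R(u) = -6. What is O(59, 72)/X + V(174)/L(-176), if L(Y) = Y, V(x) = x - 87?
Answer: -1963593/1199440 ≈ -1.6371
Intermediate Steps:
V(x) = -87 + x
O(A, z) = 2*A*(-6 + z) (O(A, z) = (A + A)*(z - 6) = (2*A)*(-6 + z) = 2*A*(-6 + z))
X = -6815 (X = -6887 + 72 = -6815)
O(59, 72)/X + V(174)/L(-176) = (2*59*(-6 + 72))/(-6815) + (-87 + 174)/(-176) = (2*59*66)*(-1/6815) + 87*(-1/176) = 7788*(-1/6815) - 87/176 = -7788/6815 - 87/176 = -1963593/1199440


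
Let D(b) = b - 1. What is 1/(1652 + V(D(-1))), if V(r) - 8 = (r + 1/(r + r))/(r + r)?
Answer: 16/26569 ≈ 0.00060221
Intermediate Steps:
D(b) = -1 + b
V(r) = 8 + (r + 1/(2*r))/(2*r) (V(r) = 8 + (r + 1/(r + r))/(r + r) = 8 + (r + 1/(2*r))/((2*r)) = 8 + (r + 1/(2*r))*(1/(2*r)) = 8 + (r + 1/(2*r))/(2*r))
1/(1652 + V(D(-1))) = 1/(1652 + (17/2 + 1/(4*(-1 - 1)**2))) = 1/(1652 + (17/2 + (1/4)/(-2)**2)) = 1/(1652 + (17/2 + (1/4)*(1/4))) = 1/(1652 + (17/2 + 1/16)) = 1/(1652 + 137/16) = 1/(26569/16) = 16/26569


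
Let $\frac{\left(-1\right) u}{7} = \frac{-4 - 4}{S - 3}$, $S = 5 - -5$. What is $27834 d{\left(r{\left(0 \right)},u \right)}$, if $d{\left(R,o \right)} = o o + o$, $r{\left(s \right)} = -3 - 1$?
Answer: $2004048$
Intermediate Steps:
$S = 10$ ($S = 5 + 5 = 10$)
$u = 8$ ($u = - 7 \frac{-4 - 4}{10 - 3} = - 7 \left(- \frac{8}{7}\right) = - 7 \left(\left(-8\right) \frac{1}{7}\right) = \left(-7\right) \left(- \frac{8}{7}\right) = 8$)
$r{\left(s \right)} = -4$ ($r{\left(s \right)} = -3 - 1 = -4$)
$d{\left(R,o \right)} = o + o^{2}$ ($d{\left(R,o \right)} = o^{2} + o = o + o^{2}$)
$27834 d{\left(r{\left(0 \right)},u \right)} = 27834 \cdot 8 \left(1 + 8\right) = 27834 \cdot 8 \cdot 9 = 27834 \cdot 72 = 2004048$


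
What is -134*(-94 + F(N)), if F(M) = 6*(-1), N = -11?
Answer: 13400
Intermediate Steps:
F(M) = -6
-134*(-94 + F(N)) = -134*(-94 - 6) = -134*(-100) = 13400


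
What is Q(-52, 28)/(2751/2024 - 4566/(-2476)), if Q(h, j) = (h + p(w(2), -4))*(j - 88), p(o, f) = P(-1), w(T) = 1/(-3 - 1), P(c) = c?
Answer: 265605472/267551 ≈ 992.73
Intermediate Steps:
w(T) = -¼ (w(T) = 1/(-4) = -¼)
p(o, f) = -1
Q(h, j) = (-1 + h)*(-88 + j) (Q(h, j) = (h - 1)*(j - 88) = (-1 + h)*(-88 + j))
Q(-52, 28)/(2751/2024 - 4566/(-2476)) = (88 - 1*28 - 88*(-52) - 52*28)/(2751/2024 - 4566/(-2476)) = (88 - 28 + 4576 - 1456)/(2751*(1/2024) - 4566*(-1/2476)) = 3180/(2751/2024 + 2283/1238) = 3180/(4013265/1252856) = 3180*(1252856/4013265) = 265605472/267551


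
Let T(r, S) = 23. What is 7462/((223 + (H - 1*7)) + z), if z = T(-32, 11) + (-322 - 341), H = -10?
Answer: -533/31 ≈ -17.194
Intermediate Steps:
z = -640 (z = 23 + (-322 - 341) = 23 - 663 = -640)
7462/((223 + (H - 1*7)) + z) = 7462/((223 + (-10 - 1*7)) - 640) = 7462/((223 + (-10 - 7)) - 640) = 7462/((223 - 17) - 640) = 7462/(206 - 640) = 7462/(-434) = 7462*(-1/434) = -533/31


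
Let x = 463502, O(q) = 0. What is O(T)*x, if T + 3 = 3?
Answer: 0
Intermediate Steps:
T = 0 (T = -3 + 3 = 0)
O(T)*x = 0*463502 = 0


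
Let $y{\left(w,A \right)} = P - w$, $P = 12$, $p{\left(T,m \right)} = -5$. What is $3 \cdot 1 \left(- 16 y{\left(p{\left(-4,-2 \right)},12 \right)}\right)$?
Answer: $-816$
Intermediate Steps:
$y{\left(w,A \right)} = 12 - w$
$3 \cdot 1 \left(- 16 y{\left(p{\left(-4,-2 \right)},12 \right)}\right) = 3 \cdot 1 \left(- 16 \left(12 - -5\right)\right) = 3 \left(- 16 \left(12 + 5\right)\right) = 3 \left(\left(-16\right) 17\right) = 3 \left(-272\right) = -816$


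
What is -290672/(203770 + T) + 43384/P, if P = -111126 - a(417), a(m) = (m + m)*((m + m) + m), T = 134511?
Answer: -87561295006/97632970815 ≈ -0.89684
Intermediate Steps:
a(m) = 6*m² (a(m) = (2*m)*(2*m + m) = (2*m)*(3*m) = 6*m²)
P = -1154460 (P = -111126 - 6*417² = -111126 - 6*173889 = -111126 - 1*1043334 = -111126 - 1043334 = -1154460)
-290672/(203770 + T) + 43384/P = -290672/(203770 + 134511) + 43384/(-1154460) = -290672/338281 + 43384*(-1/1154460) = -290672*1/338281 - 10846/288615 = -290672/338281 - 10846/288615 = -87561295006/97632970815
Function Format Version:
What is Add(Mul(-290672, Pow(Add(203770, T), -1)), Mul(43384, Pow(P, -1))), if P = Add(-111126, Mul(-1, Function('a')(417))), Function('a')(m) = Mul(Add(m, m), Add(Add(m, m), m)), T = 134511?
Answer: Rational(-87561295006, 97632970815) ≈ -0.89684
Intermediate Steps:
Function('a')(m) = Mul(6, Pow(m, 2)) (Function('a')(m) = Mul(Mul(2, m), Add(Mul(2, m), m)) = Mul(Mul(2, m), Mul(3, m)) = Mul(6, Pow(m, 2)))
P = -1154460 (P = Add(-111126, Mul(-1, Mul(6, Pow(417, 2)))) = Add(-111126, Mul(-1, Mul(6, 173889))) = Add(-111126, Mul(-1, 1043334)) = Add(-111126, -1043334) = -1154460)
Add(Mul(-290672, Pow(Add(203770, T), -1)), Mul(43384, Pow(P, -1))) = Add(Mul(-290672, Pow(Add(203770, 134511), -1)), Mul(43384, Pow(-1154460, -1))) = Add(Mul(-290672, Pow(338281, -1)), Mul(43384, Rational(-1, 1154460))) = Add(Mul(-290672, Rational(1, 338281)), Rational(-10846, 288615)) = Add(Rational(-290672, 338281), Rational(-10846, 288615)) = Rational(-87561295006, 97632970815)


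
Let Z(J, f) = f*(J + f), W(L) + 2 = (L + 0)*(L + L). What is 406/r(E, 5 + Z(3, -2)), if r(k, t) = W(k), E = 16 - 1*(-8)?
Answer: 203/575 ≈ 0.35304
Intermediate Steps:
W(L) = -2 + 2*L² (W(L) = -2 + (L + 0)*(L + L) = -2 + L*(2*L) = -2 + 2*L²)
E = 24 (E = 16 + 8 = 24)
r(k, t) = -2 + 2*k²
406/r(E, 5 + Z(3, -2)) = 406/(-2 + 2*24²) = 406/(-2 + 2*576) = 406/(-2 + 1152) = 406/1150 = 406*(1/1150) = 203/575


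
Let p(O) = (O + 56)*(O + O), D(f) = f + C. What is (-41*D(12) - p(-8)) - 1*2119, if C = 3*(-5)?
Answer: -1228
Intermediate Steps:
C = -15
D(f) = -15 + f (D(f) = f - 15 = -15 + f)
p(O) = 2*O*(56 + O) (p(O) = (56 + O)*(2*O) = 2*O*(56 + O))
(-41*D(12) - p(-8)) - 1*2119 = (-41*(-15 + 12) - 2*(-8)*(56 - 8)) - 1*2119 = (-41*(-3) - 2*(-8)*48) - 2119 = (123 - 1*(-768)) - 2119 = (123 + 768) - 2119 = 891 - 2119 = -1228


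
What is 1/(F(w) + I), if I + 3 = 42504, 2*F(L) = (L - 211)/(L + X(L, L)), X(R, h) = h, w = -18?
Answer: 72/3060301 ≈ 2.3527e-5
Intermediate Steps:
F(L) = (-211 + L)/(4*L) (F(L) = ((L - 211)/(L + L))/2 = ((-211 + L)/((2*L)))/2 = ((-211 + L)*(1/(2*L)))/2 = ((-211 + L)/(2*L))/2 = (-211 + L)/(4*L))
I = 42501 (I = -3 + 42504 = 42501)
1/(F(w) + I) = 1/((¼)*(-211 - 18)/(-18) + 42501) = 1/((¼)*(-1/18)*(-229) + 42501) = 1/(229/72 + 42501) = 1/(3060301/72) = 72/3060301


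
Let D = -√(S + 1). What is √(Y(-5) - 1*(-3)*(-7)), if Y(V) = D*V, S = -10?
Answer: √(-21 + 15*I) ≈ 1.5503 + 4.8377*I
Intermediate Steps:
D = -3*I (D = -√(-10 + 1) = -√(-9) = -3*I ≈ -3.0*I)
Y(V) = -3*I*V (Y(V) = (-3*I)*V = -3*I*V)
√(Y(-5) - 1*(-3)*(-7)) = √(-3*I*(-5) - 1*(-3)*(-7)) = √(15*I + 3*(-7)) = √(15*I - 21) = √(-21 + 15*I)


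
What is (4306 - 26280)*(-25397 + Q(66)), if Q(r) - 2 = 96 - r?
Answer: 557370510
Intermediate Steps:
Q(r) = 98 - r (Q(r) = 2 + (96 - r) = 98 - r)
(4306 - 26280)*(-25397 + Q(66)) = (4306 - 26280)*(-25397 + (98 - 1*66)) = -21974*(-25397 + (98 - 66)) = -21974*(-25397 + 32) = -21974*(-25365) = 557370510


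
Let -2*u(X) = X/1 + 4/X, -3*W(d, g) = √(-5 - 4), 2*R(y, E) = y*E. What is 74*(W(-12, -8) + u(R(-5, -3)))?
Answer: -8917/30 - 74*I ≈ -297.23 - 74.0*I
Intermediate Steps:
R(y, E) = E*y/2 (R(y, E) = (y*E)/2 = (E*y)/2 = E*y/2)
W(d, g) = -I (W(d, g) = -√(-5 - 4)/3 = -I)
u(X) = -2/X - X/2 (u(X) = -(X/1 + 4/X)/2 = -(X*1 + 4/X)/2 = -(X + 4/X)/2 = -2/X - X/2)
74*(W(-12, -8) + u(R(-5, -3))) = 74*(-I + (-2/((½)*(-3)*(-5)) - (-3)*(-5)/4)) = 74*(-I + (-2/15/2 - ½*15/2)) = 74*(-I + (-2*2/15 - 15/4)) = 74*(-I + (-4/15 - 15/4)) = 74*(-I - 241/60) = 74*(-241/60 - I) = -8917/30 - 74*I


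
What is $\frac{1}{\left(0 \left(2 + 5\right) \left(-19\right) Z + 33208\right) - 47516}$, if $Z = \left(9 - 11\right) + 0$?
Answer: $- \frac{1}{14308} \approx -6.9891 \cdot 10^{-5}$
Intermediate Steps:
$Z = -2$ ($Z = -2 + 0 = -2$)
$\frac{1}{\left(0 \left(2 + 5\right) \left(-19\right) Z + 33208\right) - 47516} = \frac{1}{\left(0 \left(2 + 5\right) \left(-19\right) \left(-2\right) + 33208\right) - 47516} = \frac{1}{\left(0 \cdot 7 \left(-19\right) \left(-2\right) + 33208\right) - 47516} = \frac{1}{\left(0 \left(-19\right) \left(-2\right) + 33208\right) - 47516} = \frac{1}{\left(0 \left(-2\right) + 33208\right) - 47516} = \frac{1}{\left(0 + 33208\right) - 47516} = \frac{1}{33208 - 47516} = \frac{1}{-14308} = - \frac{1}{14308}$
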